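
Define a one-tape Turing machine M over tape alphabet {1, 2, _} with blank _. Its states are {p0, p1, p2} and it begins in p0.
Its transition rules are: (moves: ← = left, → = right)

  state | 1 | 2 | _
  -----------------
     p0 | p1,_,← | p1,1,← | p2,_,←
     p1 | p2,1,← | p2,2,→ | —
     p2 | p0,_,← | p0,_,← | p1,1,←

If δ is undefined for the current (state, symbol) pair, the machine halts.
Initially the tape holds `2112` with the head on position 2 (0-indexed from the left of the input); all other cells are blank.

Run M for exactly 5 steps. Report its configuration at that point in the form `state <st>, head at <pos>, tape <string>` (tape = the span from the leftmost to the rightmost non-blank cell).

state p1, head at -3, tape 1__1_2

state=p0 head=2 tape=___21[1]2   (p0,1)→(p1,_,←)
state=p1 head=1 tape=___2[1]_2   (p1,1)→(p2,1,←)
state=p2 head=0 tape=___[2]1_2   (p2,2)→(p0,_,←)
state=p0 head=-1 tape=__[_]_1_2   (p0,_)→(p2,_,←)
state=p2 head=-2 tape=_[_]__1_2   (p2,_)→(p1,1,←)
state=p1 head=-3 tape=[_]1__1_2
After 5 steps: state p1, head at -3, tape 1__1_2.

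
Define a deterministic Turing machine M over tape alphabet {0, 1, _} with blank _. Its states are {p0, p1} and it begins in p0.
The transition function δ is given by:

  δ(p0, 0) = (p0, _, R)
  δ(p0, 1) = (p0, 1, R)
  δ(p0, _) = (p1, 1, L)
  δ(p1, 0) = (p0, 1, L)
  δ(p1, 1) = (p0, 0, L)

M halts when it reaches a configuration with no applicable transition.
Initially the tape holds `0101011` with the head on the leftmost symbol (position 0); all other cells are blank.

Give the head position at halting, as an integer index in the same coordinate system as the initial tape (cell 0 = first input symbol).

p0 | _[0]101011__   read 0 → write _, move R, go to p0
p0 | __[1]01011__   read 1 → write 1, move R, go to p0
p0 | __1[0]1011__   read 0 → write _, move R, go to p0
p0 | __1_[1]011__   read 1 → write 1, move R, go to p0
p0 | __1_1[0]11__   read 0 → write _, move R, go to p0
p0 | __1_1_[1]1__   read 1 → write 1, move R, go to p0
p0 | __1_1_1[1]__   read 1 → write 1, move R, go to p0
p0 | __1_1_11[_]_   read _ → write 1, move L, go to p1
p1 | __1_1_1[1]1_   read 1 → write 0, move L, go to p0
p0 | __1_1_[1]01_   read 1 → write 1, move R, go to p0
p0 | __1_1_1[0]1_   read 0 → write _, move R, go to p0
p0 | __1_1_1_[1]_   read 1 → write 1, move R, go to p0
p0 | __1_1_1_1[_]   read _ → write 1, move L, go to p1
p1 | __1_1_1_[1]1   read 1 → write 0, move L, go to p0
p0 | __1_1_1[_]01   read _ → write 1, move L, go to p1
p1 | __1_1_[1]101   read 1 → write 0, move L, go to p0
p0 | __1_1[_]0101   read _ → write 1, move L, go to p1
p1 | __1_[1]10101   read 1 → write 0, move L, go to p0
p0 | __1[_]010101   read _ → write 1, move L, go to p1
p1 | __[1]1010101   read 1 → write 0, move L, go to p0
p0 | _[_]01010101   read _ → write 1, move L, go to p1
p1 | [_]101010101
At halt the head is at cell -1.

-1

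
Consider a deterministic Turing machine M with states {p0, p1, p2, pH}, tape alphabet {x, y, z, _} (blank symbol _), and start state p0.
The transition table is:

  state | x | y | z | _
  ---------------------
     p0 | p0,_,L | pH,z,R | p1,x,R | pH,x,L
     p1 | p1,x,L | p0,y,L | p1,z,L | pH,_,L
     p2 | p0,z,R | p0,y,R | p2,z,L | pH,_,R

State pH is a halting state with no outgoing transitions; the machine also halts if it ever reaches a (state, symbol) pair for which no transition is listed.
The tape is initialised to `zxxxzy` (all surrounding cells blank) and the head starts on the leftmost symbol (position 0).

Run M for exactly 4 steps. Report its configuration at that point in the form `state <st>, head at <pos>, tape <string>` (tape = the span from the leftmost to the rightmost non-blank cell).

state pH, head at -2, tape xxxxzy

p0 | __[z]xxxzy   read z → write x, move R, go to p1
p1 | __x[x]xxzy   read x → write x, move L, go to p1
p1 | __[x]xxxzy   read x → write x, move L, go to p1
p1 | _[_]xxxxzy   read _ → write _, move L, go to pH
pH | [_]_xxxxzy
After 4 steps: state pH, head at -2, tape xxxxzy.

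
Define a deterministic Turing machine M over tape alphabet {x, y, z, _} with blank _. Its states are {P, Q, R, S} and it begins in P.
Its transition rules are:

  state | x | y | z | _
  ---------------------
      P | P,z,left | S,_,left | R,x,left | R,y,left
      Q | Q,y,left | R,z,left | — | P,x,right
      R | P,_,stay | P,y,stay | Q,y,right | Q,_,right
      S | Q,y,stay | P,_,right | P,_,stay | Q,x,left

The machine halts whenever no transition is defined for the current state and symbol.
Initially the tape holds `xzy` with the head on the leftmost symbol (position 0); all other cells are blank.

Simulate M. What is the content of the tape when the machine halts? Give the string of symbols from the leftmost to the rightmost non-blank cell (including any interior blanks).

zzzy

P | __[x]zy   read x → write z, move left, go to P
P | _[_]zzy   read _ → write y, move left, go to R
R | [_]yzzy   read _ → write _, move right, go to Q
Q | _[y]zzy   read y → write z, move left, go to R
R | [_]zzzy   read _ → write _, move right, go to Q
Q | _[z]zzy
The non-blank tape span at halt is zzzy.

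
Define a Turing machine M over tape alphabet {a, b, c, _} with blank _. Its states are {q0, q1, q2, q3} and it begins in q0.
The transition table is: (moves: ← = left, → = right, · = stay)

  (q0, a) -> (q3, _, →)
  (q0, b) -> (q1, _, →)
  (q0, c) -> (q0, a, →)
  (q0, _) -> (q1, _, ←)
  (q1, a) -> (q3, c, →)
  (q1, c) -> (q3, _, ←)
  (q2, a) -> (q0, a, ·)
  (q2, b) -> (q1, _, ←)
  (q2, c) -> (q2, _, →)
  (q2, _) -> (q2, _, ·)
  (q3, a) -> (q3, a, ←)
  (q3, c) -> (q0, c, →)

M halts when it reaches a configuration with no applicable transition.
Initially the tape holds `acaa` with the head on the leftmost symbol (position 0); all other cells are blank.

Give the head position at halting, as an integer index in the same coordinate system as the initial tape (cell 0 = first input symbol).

2

q0 | [a]caa   read a → write _, move →, go to q3
q3 | _[c]aa   read c → write c, move →, go to q0
q0 | _c[a]a   read a → write _, move →, go to q3
q3 | _c_[a]   read a → write a, move ←, go to q3
q3 | _c[_]a
At halt the head is at cell 2.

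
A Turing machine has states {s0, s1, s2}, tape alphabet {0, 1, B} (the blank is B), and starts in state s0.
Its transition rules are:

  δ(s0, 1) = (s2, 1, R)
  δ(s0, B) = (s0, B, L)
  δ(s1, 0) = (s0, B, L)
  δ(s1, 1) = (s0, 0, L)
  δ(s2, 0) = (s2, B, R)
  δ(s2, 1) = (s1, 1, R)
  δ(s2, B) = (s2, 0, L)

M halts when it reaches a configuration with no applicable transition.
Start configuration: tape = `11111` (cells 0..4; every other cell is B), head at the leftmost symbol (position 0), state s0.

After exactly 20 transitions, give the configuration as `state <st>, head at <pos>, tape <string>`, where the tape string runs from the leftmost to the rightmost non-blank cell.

state s1, head at 4, tape 11B100

state=s0 head=0 tape=[1]1111B   (s0,1)→(s2,1,R)
state=s2 head=1 tape=1[1]111B   (s2,1)→(s1,1,R)
state=s1 head=2 tape=11[1]11B   (s1,1)→(s0,0,L)
state=s0 head=1 tape=1[1]011B   (s0,1)→(s2,1,R)
state=s2 head=2 tape=11[0]11B   (s2,0)→(s2,B,R)
state=s2 head=3 tape=11B[1]1B   (s2,1)→(s1,1,R)
state=s1 head=4 tape=11B1[1]B   (s1,1)→(s0,0,L)
state=s0 head=3 tape=11B[1]0B   (s0,1)→(s2,1,R)
state=s2 head=4 tape=11B1[0]B   (s2,0)→(s2,B,R)
state=s2 head=5 tape=11B1B[B]   (s2,B)→(s2,0,L)
state=s2 head=4 tape=11B1[B]0   (s2,B)→(s2,0,L)
state=s2 head=3 tape=11B[1]00   (s2,1)→(s1,1,R)
state=s1 head=4 tape=11B1[0]0   (s1,0)→(s0,B,L)
state=s0 head=3 tape=11B[1]B0   (s0,1)→(s2,1,R)
state=s2 head=4 tape=11B1[B]0   (s2,B)→(s2,0,L)
state=s2 head=3 tape=11B[1]00   (s2,1)→(s1,1,R)
state=s1 head=4 tape=11B1[0]0   (s1,0)→(s0,B,L)
state=s0 head=3 tape=11B[1]B0   (s0,1)→(s2,1,R)
state=s2 head=4 tape=11B1[B]0   (s2,B)→(s2,0,L)
state=s2 head=3 tape=11B[1]00   (s2,1)→(s1,1,R)
state=s1 head=4 tape=11B1[0]0
After 20 steps: state s1, head at 4, tape 11B100.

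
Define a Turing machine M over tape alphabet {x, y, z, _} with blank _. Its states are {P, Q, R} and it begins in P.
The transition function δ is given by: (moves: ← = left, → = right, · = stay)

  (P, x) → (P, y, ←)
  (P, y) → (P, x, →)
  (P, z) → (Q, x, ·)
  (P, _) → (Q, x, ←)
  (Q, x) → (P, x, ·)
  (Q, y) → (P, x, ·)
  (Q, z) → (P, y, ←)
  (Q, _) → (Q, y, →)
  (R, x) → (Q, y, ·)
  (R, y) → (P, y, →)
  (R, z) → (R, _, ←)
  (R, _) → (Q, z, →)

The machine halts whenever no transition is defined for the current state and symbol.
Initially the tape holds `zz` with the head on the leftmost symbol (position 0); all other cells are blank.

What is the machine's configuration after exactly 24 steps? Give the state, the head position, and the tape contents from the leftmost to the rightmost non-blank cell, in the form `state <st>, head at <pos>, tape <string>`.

P | ____[z]z   read z → write x, move ·, go to Q
Q | ____[x]z   read x → write x, move ·, go to P
P | ____[x]z   read x → write y, move ←, go to P
P | ___[_]yz   read _ → write x, move ←, go to Q
Q | __[_]xyz   read _ → write y, move →, go to Q
Q | __y[x]yz   read x → write x, move ·, go to P
P | __y[x]yz   read x → write y, move ←, go to P
P | __[y]yyz   read y → write x, move →, go to P
P | __x[y]yz   read y → write x, move →, go to P
P | __xx[y]z   read y → write x, move →, go to P
P | __xxx[z]   read z → write x, move ·, go to Q
Q | __xxx[x]   read x → write x, move ·, go to P
P | __xxx[x]   read x → write y, move ←, go to P
P | __xx[x]y   read x → write y, move ←, go to P
P | __x[x]yy   read x → write y, move ←, go to P
P | __[x]yyy   read x → write y, move ←, go to P
P | _[_]yyyy   read _ → write x, move ←, go to Q
Q | [_]xyyyy   read _ → write y, move →, go to Q
Q | y[x]yyyy   read x → write x, move ·, go to P
P | y[x]yyyy   read x → write y, move ←, go to P
P | [y]yyyyy   read y → write x, move →, go to P
P | x[y]yyyy   read y → write x, move →, go to P
P | xx[y]yyy   read y → write x, move →, go to P
P | xxx[y]yy   read y → write x, move →, go to P
P | xxxx[y]y
After 24 steps: state P, head at 0, tape xxxxyy.

state P, head at 0, tape xxxxyy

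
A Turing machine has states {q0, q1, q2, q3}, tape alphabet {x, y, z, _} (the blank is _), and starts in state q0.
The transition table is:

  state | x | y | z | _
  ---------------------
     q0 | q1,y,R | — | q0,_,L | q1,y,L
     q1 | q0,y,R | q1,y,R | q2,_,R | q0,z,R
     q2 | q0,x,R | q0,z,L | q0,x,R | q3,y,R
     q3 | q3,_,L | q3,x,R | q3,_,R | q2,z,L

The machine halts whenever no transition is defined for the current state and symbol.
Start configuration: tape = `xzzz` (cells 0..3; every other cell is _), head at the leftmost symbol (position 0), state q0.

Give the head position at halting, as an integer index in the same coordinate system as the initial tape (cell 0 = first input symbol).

7

q0 | [x]zzz____   read x → write y, move R, go to q1
q1 | y[z]zz____   read z → write _, move R, go to q2
q2 | y_[z]z____   read z → write x, move R, go to q0
q0 | y_x[z]____   read z → write _, move L, go to q0
q0 | y_[x]_____   read x → write y, move R, go to q1
q1 | y_y[_]____   read _ → write z, move R, go to q0
q0 | y_yz[_]___   read _ → write y, move L, go to q1
q1 | y_y[z]y___   read z → write _, move R, go to q2
q2 | y_y_[y]___   read y → write z, move L, go to q0
q0 | y_y[_]z___   read _ → write y, move L, go to q1
q1 | y_[y]yz___   read y → write y, move R, go to q1
q1 | y_y[y]z___   read y → write y, move R, go to q1
q1 | y_yy[z]___   read z → write _, move R, go to q2
q2 | y_yy_[_]__   read _ → write y, move R, go to q3
q3 | y_yy_y[_]_   read _ → write z, move L, go to q2
q2 | y_yy_[y]z_   read y → write z, move L, go to q0
q0 | y_yy[_]zz_   read _ → write y, move L, go to q1
q1 | y_y[y]yzz_   read y → write y, move R, go to q1
q1 | y_yy[y]zz_   read y → write y, move R, go to q1
q1 | y_yyy[z]z_   read z → write _, move R, go to q2
q2 | y_yyy_[z]_   read z → write x, move R, go to q0
q0 | y_yyy_x[_]   read _ → write y, move L, go to q1
q1 | y_yyy_[x]y   read x → write y, move R, go to q0
q0 | y_yyy_y[y]
At halt the head is at cell 7.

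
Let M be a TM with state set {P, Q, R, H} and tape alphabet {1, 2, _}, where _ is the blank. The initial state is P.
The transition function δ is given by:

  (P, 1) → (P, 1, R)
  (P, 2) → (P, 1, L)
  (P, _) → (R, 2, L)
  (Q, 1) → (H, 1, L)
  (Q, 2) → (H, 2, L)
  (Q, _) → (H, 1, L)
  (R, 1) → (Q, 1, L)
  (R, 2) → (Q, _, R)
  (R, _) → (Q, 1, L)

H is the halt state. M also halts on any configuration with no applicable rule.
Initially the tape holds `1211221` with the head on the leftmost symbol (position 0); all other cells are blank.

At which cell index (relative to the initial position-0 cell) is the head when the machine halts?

4

state=P head=0 tape=[1]211221_   (P,1)→(P,1,R)
state=P head=1 tape=1[2]11221_   (P,2)→(P,1,L)
state=P head=0 tape=[1]111221_   (P,1)→(P,1,R)
state=P head=1 tape=1[1]11221_   (P,1)→(P,1,R)
state=P head=2 tape=11[1]1221_   (P,1)→(P,1,R)
state=P head=3 tape=111[1]221_   (P,1)→(P,1,R)
state=P head=4 tape=1111[2]21_   (P,2)→(P,1,L)
state=P head=3 tape=111[1]121_   (P,1)→(P,1,R)
state=P head=4 tape=1111[1]21_   (P,1)→(P,1,R)
state=P head=5 tape=11111[2]1_   (P,2)→(P,1,L)
state=P head=4 tape=1111[1]11_   (P,1)→(P,1,R)
state=P head=5 tape=11111[1]1_   (P,1)→(P,1,R)
state=P head=6 tape=111111[1]_   (P,1)→(P,1,R)
state=P head=7 tape=1111111[_]   (P,_)→(R,2,L)
state=R head=6 tape=111111[1]2   (R,1)→(Q,1,L)
state=Q head=5 tape=11111[1]12   (Q,1)→(H,1,L)
state=H head=4 tape=1111[1]112
At halt the head is at cell 4.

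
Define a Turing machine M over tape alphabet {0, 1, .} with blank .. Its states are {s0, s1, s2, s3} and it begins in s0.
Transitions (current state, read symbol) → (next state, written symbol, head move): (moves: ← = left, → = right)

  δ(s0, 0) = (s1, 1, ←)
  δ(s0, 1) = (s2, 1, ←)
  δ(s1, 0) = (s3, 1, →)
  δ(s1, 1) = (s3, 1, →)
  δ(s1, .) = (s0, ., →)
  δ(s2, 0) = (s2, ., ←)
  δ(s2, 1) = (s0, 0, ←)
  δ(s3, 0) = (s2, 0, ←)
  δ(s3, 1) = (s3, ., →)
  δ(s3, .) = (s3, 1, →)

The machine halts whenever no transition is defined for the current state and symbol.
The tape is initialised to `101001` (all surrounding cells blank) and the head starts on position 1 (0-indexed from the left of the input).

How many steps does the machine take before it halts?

5

s0 | 1[0]1001   read 0 → write 1, move ←, go to s1
s1 | [1]11001   read 1 → write 1, move →, go to s3
s3 | 1[1]1001   read 1 → write ., move →, go to s3
s3 | 1.[1]001   read 1 → write ., move →, go to s3
s3 | 1..[0]01   read 0 → write 0, move ←, go to s2
s2 | 1.[.]001
M halts after 5 transitions.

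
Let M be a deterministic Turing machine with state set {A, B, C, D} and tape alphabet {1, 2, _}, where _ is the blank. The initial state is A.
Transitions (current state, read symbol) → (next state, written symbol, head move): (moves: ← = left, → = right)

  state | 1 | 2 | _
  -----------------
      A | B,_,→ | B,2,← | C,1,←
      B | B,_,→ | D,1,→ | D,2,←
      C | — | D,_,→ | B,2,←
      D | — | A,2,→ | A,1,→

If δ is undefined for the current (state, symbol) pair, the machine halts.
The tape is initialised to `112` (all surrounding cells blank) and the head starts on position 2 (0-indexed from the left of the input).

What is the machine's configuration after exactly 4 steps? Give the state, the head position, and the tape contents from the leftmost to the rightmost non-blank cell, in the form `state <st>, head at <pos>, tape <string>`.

state A, head at 4, tape 1_11

A | 11[2]__   read 2 → write 2, move ←, go to B
B | 1[1]2__   read 1 → write _, move →, go to B
B | 1_[2]__   read 2 → write 1, move →, go to D
D | 1_1[_]_   read _ → write 1, move →, go to A
A | 1_11[_]
After 4 steps: state A, head at 4, tape 1_11.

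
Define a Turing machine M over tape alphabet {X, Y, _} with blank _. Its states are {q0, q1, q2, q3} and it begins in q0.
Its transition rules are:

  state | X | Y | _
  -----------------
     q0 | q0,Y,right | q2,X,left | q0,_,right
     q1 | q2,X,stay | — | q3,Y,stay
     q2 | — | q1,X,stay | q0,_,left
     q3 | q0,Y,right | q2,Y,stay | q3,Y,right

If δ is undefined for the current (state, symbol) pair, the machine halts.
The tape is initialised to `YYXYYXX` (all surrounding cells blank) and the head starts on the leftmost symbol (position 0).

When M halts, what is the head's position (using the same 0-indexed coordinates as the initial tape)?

state=q0 head=0 tape=__[Y]YXYYXX   (q0,Y)→(q2,X,left)
state=q2 head=-1 tape=_[_]XYXYYXX   (q2,_)→(q0,_,left)
state=q0 head=-2 tape=[_]_XYXYYXX   (q0,_)→(q0,_,right)
state=q0 head=-1 tape=_[_]XYXYYXX   (q0,_)→(q0,_,right)
state=q0 head=0 tape=__[X]YXYYXX   (q0,X)→(q0,Y,right)
state=q0 head=1 tape=__Y[Y]XYYXX   (q0,Y)→(q2,X,left)
state=q2 head=0 tape=__[Y]XXYYXX   (q2,Y)→(q1,X,stay)
state=q1 head=0 tape=__[X]XXYYXX   (q1,X)→(q2,X,stay)
state=q2 head=0 tape=__[X]XXYYXX
At halt the head is at cell 0.

0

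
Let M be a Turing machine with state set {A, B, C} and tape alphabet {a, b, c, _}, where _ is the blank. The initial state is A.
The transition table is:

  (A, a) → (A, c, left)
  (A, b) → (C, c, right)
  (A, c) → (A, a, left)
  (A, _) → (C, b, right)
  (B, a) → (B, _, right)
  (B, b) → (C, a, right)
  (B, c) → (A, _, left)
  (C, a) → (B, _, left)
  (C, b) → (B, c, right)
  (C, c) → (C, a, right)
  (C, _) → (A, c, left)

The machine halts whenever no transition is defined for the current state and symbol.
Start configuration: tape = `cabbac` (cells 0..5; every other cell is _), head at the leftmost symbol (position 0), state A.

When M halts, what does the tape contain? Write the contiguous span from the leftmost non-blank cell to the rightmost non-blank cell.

ba__bbac

state=A head=0 tape=__[c]abbac   (A,c)→(A,a,left)
state=A head=-1 tape=_[_]aabbac   (A,_)→(C,b,right)
state=C head=0 tape=_b[a]abbac   (C,a)→(B,_,left)
state=B head=-1 tape=_[b]_abbac   (B,b)→(C,a,right)
state=C head=0 tape=_a[_]abbac   (C,_)→(A,c,left)
state=A head=-1 tape=_[a]cabbac   (A,a)→(A,c,left)
state=A head=-2 tape=[_]ccabbac   (A,_)→(C,b,right)
state=C head=-1 tape=b[c]cabbac   (C,c)→(C,a,right)
state=C head=0 tape=ba[c]abbac   (C,c)→(C,a,right)
state=C head=1 tape=baa[a]bbac   (C,a)→(B,_,left)
state=B head=0 tape=ba[a]_bbac   (B,a)→(B,_,right)
state=B head=1 tape=ba_[_]bbac
The non-blank tape span at halt is ba__bbac.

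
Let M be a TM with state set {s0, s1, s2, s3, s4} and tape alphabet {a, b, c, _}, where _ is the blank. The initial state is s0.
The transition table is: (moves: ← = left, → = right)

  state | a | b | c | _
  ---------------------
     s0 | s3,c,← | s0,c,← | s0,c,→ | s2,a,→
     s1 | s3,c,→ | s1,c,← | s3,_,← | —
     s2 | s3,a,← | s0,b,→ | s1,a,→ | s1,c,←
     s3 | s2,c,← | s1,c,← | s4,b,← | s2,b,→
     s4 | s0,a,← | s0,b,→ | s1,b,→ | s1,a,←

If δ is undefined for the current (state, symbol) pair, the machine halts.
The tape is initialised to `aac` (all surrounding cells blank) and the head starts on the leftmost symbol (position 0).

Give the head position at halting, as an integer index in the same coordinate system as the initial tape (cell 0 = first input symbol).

-2

state=s0 head=0 tape=__[a]ac   (s0,a)→(s3,c,←)
state=s3 head=-1 tape=_[_]cac   (s3,_)→(s2,b,→)
state=s2 head=0 tape=_b[c]ac   (s2,c)→(s1,a,→)
state=s1 head=1 tape=_ba[a]c   (s1,a)→(s3,c,→)
state=s3 head=2 tape=_bac[c]   (s3,c)→(s4,b,←)
state=s4 head=1 tape=_ba[c]b   (s4,c)→(s1,b,→)
state=s1 head=2 tape=_bab[b]   (s1,b)→(s1,c,←)
state=s1 head=1 tape=_ba[b]c   (s1,b)→(s1,c,←)
state=s1 head=0 tape=_b[a]cc   (s1,a)→(s3,c,→)
state=s3 head=1 tape=_bc[c]c   (s3,c)→(s4,b,←)
state=s4 head=0 tape=_b[c]bc   (s4,c)→(s1,b,→)
state=s1 head=1 tape=_bb[b]c   (s1,b)→(s1,c,←)
state=s1 head=0 tape=_b[b]cc   (s1,b)→(s1,c,←)
state=s1 head=-1 tape=_[b]ccc   (s1,b)→(s1,c,←)
state=s1 head=-2 tape=[_]cccc
At halt the head is at cell -2.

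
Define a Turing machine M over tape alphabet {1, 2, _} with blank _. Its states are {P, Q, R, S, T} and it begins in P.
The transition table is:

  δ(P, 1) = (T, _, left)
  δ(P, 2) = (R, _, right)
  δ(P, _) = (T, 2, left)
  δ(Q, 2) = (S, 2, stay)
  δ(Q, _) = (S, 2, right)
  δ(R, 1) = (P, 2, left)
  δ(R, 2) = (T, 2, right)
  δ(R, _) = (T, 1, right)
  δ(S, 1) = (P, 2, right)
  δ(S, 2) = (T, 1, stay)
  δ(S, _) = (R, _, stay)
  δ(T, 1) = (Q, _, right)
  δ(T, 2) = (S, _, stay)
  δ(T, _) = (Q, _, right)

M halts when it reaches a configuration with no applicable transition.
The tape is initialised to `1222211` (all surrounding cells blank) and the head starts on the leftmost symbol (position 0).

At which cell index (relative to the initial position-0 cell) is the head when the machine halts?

state=P head=0 tape=_[1]222211   (P,1)→(T,_,left)
state=T head=-1 tape=[_]_222211   (T,_)→(Q,_,right)
state=Q head=0 tape=_[_]222211   (Q,_)→(S,2,right)
state=S head=1 tape=_2[2]22211   (S,2)→(T,1,stay)
state=T head=1 tape=_2[1]22211   (T,1)→(Q,_,right)
state=Q head=2 tape=_2_[2]2211   (Q,2)→(S,2,stay)
state=S head=2 tape=_2_[2]2211   (S,2)→(T,1,stay)
state=T head=2 tape=_2_[1]2211   (T,1)→(Q,_,right)
state=Q head=3 tape=_2__[2]211   (Q,2)→(S,2,stay)
state=S head=3 tape=_2__[2]211   (S,2)→(T,1,stay)
state=T head=3 tape=_2__[1]211   (T,1)→(Q,_,right)
state=Q head=4 tape=_2___[2]11   (Q,2)→(S,2,stay)
state=S head=4 tape=_2___[2]11   (S,2)→(T,1,stay)
state=T head=4 tape=_2___[1]11   (T,1)→(Q,_,right)
state=Q head=5 tape=_2____[1]1
At halt the head is at cell 5.

5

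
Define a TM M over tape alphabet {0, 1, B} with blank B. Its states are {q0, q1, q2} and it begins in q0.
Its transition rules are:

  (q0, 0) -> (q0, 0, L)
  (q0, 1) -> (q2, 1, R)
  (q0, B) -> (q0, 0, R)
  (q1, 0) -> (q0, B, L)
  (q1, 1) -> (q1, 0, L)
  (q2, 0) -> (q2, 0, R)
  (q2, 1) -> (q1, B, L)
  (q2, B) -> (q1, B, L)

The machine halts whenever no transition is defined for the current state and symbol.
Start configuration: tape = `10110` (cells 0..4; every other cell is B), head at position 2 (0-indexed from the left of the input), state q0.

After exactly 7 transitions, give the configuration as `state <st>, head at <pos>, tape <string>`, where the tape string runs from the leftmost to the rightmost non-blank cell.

q0 | B10[1]10   read 1 → write 1, move R, go to q2
q2 | B101[1]0   read 1 → write B, move L, go to q1
q1 | B10[1]B0   read 1 → write 0, move L, go to q1
q1 | B1[0]0B0   read 0 → write B, move L, go to q0
q0 | B[1]B0B0   read 1 → write 1, move R, go to q2
q2 | B1[B]0B0   read B → write B, move L, go to q1
q1 | B[1]B0B0   read 1 → write 0, move L, go to q1
q1 | [B]0B0B0
After 7 steps: state q1, head at -1, tape 0B0B0.

state q1, head at -1, tape 0B0B0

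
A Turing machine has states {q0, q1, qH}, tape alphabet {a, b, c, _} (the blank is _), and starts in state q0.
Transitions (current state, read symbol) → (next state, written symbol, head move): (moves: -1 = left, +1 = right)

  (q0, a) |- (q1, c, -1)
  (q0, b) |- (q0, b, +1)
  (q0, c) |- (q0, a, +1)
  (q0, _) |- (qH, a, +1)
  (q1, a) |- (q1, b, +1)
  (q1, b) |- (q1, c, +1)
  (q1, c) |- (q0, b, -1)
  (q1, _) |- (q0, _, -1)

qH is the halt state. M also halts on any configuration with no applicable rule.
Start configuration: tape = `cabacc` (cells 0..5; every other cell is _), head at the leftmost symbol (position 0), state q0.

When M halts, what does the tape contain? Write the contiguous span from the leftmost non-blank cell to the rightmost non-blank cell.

bbabaaa

q0 | [c]abacc__   read c → write a, move +1, go to q0
q0 | a[a]bacc__   read a → write c, move -1, go to q1
q1 | [a]cbacc__   read a → write b, move +1, go to q1
q1 | b[c]bacc__   read c → write b, move -1, go to q0
q0 | [b]bbacc__   read b → write b, move +1, go to q0
q0 | b[b]bacc__   read b → write b, move +1, go to q0
q0 | bb[b]acc__   read b → write b, move +1, go to q0
q0 | bbb[a]cc__   read a → write c, move -1, go to q1
q1 | bb[b]ccc__   read b → write c, move +1, go to q1
q1 | bbc[c]cc__   read c → write b, move -1, go to q0
q0 | bb[c]bcc__   read c → write a, move +1, go to q0
q0 | bba[b]cc__   read b → write b, move +1, go to q0
q0 | bbab[c]c__   read c → write a, move +1, go to q0
q0 | bbaba[c]__   read c → write a, move +1, go to q0
q0 | bbabaa[_]_   read _ → write a, move +1, go to qH
qH | bbabaaa[_]
The non-blank tape span at halt is bbabaaa.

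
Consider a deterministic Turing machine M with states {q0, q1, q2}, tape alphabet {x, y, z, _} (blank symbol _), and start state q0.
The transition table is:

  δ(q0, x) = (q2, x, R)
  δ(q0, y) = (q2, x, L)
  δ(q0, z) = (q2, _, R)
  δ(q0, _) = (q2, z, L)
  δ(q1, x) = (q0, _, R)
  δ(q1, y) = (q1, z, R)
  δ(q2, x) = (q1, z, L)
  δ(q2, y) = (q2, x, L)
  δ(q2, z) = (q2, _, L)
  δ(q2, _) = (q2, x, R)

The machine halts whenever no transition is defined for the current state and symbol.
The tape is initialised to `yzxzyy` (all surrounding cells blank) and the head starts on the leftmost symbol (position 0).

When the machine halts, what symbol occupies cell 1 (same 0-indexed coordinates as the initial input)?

_

q0 | _[y]zxzyy   read y → write x, move L, go to q2
q2 | [_]xzxzyy   read _ → write x, move R, go to q2
q2 | x[x]zxzyy   read x → write z, move L, go to q1
q1 | [x]zzxzyy   read x → write _, move R, go to q0
q0 | _[z]zxzyy   read z → write _, move R, go to q2
q2 | __[z]xzyy   read z → write _, move L, go to q2
q2 | _[_]_xzyy   read _ → write x, move R, go to q2
q2 | _x[_]xzyy   read _ → write x, move R, go to q2
q2 | _xx[x]zyy   read x → write z, move L, go to q1
q1 | _x[x]zzyy   read x → write _, move R, go to q0
q0 | _x_[z]zyy   read z → write _, move R, go to q2
q2 | _x__[z]yy   read z → write _, move L, go to q2
q2 | _x_[_]_yy   read _ → write x, move R, go to q2
q2 | _x_x[_]yy   read _ → write x, move R, go to q2
q2 | _x_xx[y]y   read y → write x, move L, go to q2
q2 | _x_x[x]xy   read x → write z, move L, go to q1
q1 | _x_[x]zxy   read x → write _, move R, go to q0
q0 | _x__[z]xy   read z → write _, move R, go to q2
q2 | _x___[x]y   read x → write z, move L, go to q1
q1 | _x__[_]zy
Cell 1 holds _ when M halts.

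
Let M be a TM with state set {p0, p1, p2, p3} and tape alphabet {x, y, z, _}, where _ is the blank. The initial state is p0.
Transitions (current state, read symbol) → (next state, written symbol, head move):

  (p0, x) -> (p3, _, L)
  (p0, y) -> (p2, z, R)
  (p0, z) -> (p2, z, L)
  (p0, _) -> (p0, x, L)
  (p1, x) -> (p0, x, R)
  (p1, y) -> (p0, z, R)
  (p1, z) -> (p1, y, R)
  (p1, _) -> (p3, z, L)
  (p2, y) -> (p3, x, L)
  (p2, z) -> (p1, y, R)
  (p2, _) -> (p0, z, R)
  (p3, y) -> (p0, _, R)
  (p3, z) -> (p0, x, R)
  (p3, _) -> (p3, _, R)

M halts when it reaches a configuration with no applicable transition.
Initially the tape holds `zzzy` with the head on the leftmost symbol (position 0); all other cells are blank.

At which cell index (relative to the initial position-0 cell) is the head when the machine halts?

p0 | _[z]zzy_   read z → write z, move L, go to p2
p2 | [_]zzzy_   read _ → write z, move R, go to p0
p0 | z[z]zzy_   read z → write z, move L, go to p2
p2 | [z]zzzy_   read z → write y, move R, go to p1
p1 | y[z]zzy_   read z → write y, move R, go to p1
p1 | yy[z]zy_   read z → write y, move R, go to p1
p1 | yyy[z]y_   read z → write y, move R, go to p1
p1 | yyyy[y]_   read y → write z, move R, go to p0
p0 | yyyyz[_]   read _ → write x, move L, go to p0
p0 | yyyy[z]x   read z → write z, move L, go to p2
p2 | yyy[y]zx   read y → write x, move L, go to p3
p3 | yy[y]xzx   read y → write _, move R, go to p0
p0 | yy_[x]zx   read x → write _, move L, go to p3
p3 | yy[_]_zx   read _ → write _, move R, go to p3
p3 | yy_[_]zx   read _ → write _, move R, go to p3
p3 | yy__[z]x   read z → write x, move R, go to p0
p0 | yy__x[x]   read x → write _, move L, go to p3
p3 | yy__[x]_
At halt the head is at cell 3.

3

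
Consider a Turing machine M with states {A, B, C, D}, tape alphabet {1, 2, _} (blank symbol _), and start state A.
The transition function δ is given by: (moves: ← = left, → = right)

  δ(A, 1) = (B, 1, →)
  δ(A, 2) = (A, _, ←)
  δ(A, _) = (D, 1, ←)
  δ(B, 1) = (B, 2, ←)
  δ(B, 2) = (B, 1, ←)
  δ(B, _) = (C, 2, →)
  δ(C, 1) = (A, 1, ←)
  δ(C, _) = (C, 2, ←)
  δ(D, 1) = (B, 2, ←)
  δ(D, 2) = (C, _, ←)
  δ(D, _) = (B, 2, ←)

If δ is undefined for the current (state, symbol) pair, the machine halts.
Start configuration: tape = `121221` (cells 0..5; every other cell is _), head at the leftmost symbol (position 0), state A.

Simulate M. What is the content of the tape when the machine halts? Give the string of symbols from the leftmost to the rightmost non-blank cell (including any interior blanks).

2211221

state=A head=0 tape=_[1]21221   (A,1)→(B,1,→)
state=B head=1 tape=_1[2]1221   (B,2)→(B,1,←)
state=B head=0 tape=_[1]11221   (B,1)→(B,2,←)
state=B head=-1 tape=[_]211221   (B,_)→(C,2,→)
state=C head=0 tape=2[2]11221
The non-blank tape span at halt is 2211221.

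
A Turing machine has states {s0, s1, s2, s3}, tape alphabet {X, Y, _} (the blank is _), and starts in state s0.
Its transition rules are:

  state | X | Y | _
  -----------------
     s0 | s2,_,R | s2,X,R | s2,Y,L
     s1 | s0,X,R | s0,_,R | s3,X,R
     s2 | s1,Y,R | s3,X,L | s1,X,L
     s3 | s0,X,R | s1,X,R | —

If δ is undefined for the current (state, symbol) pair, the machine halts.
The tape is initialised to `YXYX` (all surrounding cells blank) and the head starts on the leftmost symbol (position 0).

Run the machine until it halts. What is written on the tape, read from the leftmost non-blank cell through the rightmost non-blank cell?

state=s0 head=0 tape=[Y]XYX___   (s0,Y)→(s2,X,R)
state=s2 head=1 tape=X[X]YX___   (s2,X)→(s1,Y,R)
state=s1 head=2 tape=XY[Y]X___   (s1,Y)→(s0,_,R)
state=s0 head=3 tape=XY_[X]___   (s0,X)→(s2,_,R)
state=s2 head=4 tape=XY__[_]__   (s2,_)→(s1,X,L)
state=s1 head=3 tape=XY_[_]X__   (s1,_)→(s3,X,R)
state=s3 head=4 tape=XY_X[X]__   (s3,X)→(s0,X,R)
state=s0 head=5 tape=XY_XX[_]_   (s0,_)→(s2,Y,L)
state=s2 head=4 tape=XY_X[X]Y_   (s2,X)→(s1,Y,R)
state=s1 head=5 tape=XY_XY[Y]_   (s1,Y)→(s0,_,R)
state=s0 head=6 tape=XY_XY_[_]   (s0,_)→(s2,Y,L)
state=s2 head=5 tape=XY_XY[_]Y   (s2,_)→(s1,X,L)
state=s1 head=4 tape=XY_X[Y]XY   (s1,Y)→(s0,_,R)
state=s0 head=5 tape=XY_X_[X]Y   (s0,X)→(s2,_,R)
state=s2 head=6 tape=XY_X__[Y]   (s2,Y)→(s3,X,L)
state=s3 head=5 tape=XY_X_[_]X
The non-blank tape span at halt is XY_X__X.

XY_X__X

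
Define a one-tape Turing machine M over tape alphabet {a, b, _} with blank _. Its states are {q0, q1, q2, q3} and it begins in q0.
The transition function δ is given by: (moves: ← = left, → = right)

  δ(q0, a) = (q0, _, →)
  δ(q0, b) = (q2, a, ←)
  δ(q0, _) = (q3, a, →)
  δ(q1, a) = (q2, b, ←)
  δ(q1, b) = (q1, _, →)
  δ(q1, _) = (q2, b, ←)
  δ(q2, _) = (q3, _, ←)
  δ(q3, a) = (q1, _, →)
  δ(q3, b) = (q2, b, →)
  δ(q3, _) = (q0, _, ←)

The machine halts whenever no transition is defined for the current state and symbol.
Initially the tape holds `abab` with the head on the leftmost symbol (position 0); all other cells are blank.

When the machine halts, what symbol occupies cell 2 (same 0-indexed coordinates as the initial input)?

b

state=q0 head=0 tape=__[a]bab   (q0,a)→(q0,_,→)
state=q0 head=1 tape=___[b]ab   (q0,b)→(q2,a,←)
state=q2 head=0 tape=__[_]aab   (q2,_)→(q3,_,←)
state=q3 head=-1 tape=_[_]_aab   (q3,_)→(q0,_,←)
state=q0 head=-2 tape=[_]__aab   (q0,_)→(q3,a,→)
state=q3 head=-1 tape=a[_]_aab   (q3,_)→(q0,_,←)
state=q0 head=-2 tape=[a]__aab   (q0,a)→(q0,_,→)
state=q0 head=-1 tape=_[_]_aab   (q0,_)→(q3,a,→)
state=q3 head=0 tape=_a[_]aab   (q3,_)→(q0,_,←)
state=q0 head=-1 tape=_[a]_aab   (q0,a)→(q0,_,→)
state=q0 head=0 tape=__[_]aab   (q0,_)→(q3,a,→)
state=q3 head=1 tape=__a[a]ab   (q3,a)→(q1,_,→)
state=q1 head=2 tape=__a_[a]b   (q1,a)→(q2,b,←)
state=q2 head=1 tape=__a[_]bb   (q2,_)→(q3,_,←)
state=q3 head=0 tape=__[a]_bb   (q3,a)→(q1,_,→)
state=q1 head=1 tape=___[_]bb   (q1,_)→(q2,b,←)
state=q2 head=0 tape=__[_]bbb   (q2,_)→(q3,_,←)
state=q3 head=-1 tape=_[_]_bbb   (q3,_)→(q0,_,←)
state=q0 head=-2 tape=[_]__bbb   (q0,_)→(q3,a,→)
state=q3 head=-1 tape=a[_]_bbb   (q3,_)→(q0,_,←)
state=q0 head=-2 tape=[a]__bbb   (q0,a)→(q0,_,→)
state=q0 head=-1 tape=_[_]_bbb   (q0,_)→(q3,a,→)
state=q3 head=0 tape=_a[_]bbb   (q3,_)→(q0,_,←)
state=q0 head=-1 tape=_[a]_bbb   (q0,a)→(q0,_,→)
state=q0 head=0 tape=__[_]bbb   (q0,_)→(q3,a,→)
state=q3 head=1 tape=__a[b]bb   (q3,b)→(q2,b,→)
state=q2 head=2 tape=__ab[b]b
Cell 2 holds b when M halts.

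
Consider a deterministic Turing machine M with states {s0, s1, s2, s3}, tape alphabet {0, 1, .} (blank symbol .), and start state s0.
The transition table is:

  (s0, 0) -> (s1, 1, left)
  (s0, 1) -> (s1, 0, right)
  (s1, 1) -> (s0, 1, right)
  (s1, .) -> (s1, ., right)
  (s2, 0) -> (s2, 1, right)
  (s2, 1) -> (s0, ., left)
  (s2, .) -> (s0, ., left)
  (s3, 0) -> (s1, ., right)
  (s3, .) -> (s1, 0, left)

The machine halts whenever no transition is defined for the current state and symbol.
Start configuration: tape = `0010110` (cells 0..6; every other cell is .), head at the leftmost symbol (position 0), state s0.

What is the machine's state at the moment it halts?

s1

state=s0 head=0 tape=.[0]010110   (s0,0)→(s1,1,left)
state=s1 head=-1 tape=[.]1010110   (s1,.)→(s1,.,right)
state=s1 head=0 tape=.[1]010110   (s1,1)→(s0,1,right)
state=s0 head=1 tape=.1[0]10110   (s0,0)→(s1,1,left)
state=s1 head=0 tape=.[1]110110   (s1,1)→(s0,1,right)
state=s0 head=1 tape=.1[1]10110   (s0,1)→(s1,0,right)
state=s1 head=2 tape=.10[1]0110   (s1,1)→(s0,1,right)
state=s0 head=3 tape=.101[0]110   (s0,0)→(s1,1,left)
state=s1 head=2 tape=.10[1]1110   (s1,1)→(s0,1,right)
state=s0 head=3 tape=.101[1]110   (s0,1)→(s1,0,right)
state=s1 head=4 tape=.1010[1]10   (s1,1)→(s0,1,right)
state=s0 head=5 tape=.10101[1]0   (s0,1)→(s1,0,right)
state=s1 head=6 tape=.101010[0]
No transition is defined for (s1, 0); M halts in state s1.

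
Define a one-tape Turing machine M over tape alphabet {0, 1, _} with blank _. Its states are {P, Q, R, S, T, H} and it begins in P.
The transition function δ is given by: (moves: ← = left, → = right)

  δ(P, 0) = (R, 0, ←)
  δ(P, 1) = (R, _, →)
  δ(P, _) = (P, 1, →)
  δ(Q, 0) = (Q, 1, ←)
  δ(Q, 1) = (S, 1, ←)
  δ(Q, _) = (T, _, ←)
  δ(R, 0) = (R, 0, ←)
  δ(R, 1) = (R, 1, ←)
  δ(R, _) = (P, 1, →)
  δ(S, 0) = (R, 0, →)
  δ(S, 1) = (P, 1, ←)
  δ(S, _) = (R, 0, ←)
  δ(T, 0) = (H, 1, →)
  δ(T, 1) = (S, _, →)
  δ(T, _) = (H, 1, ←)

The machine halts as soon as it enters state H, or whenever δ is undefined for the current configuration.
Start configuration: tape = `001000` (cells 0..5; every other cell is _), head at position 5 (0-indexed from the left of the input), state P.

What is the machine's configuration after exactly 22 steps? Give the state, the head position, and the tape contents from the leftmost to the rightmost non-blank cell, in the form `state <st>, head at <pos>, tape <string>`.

state R, head at -1, tape 11_001000

state=P head=5 tape=___00100[0]   (P,0)→(R,0,←)
state=R head=4 tape=___0010[0]0   (R,0)→(R,0,←)
state=R head=3 tape=___001[0]00   (R,0)→(R,0,←)
state=R head=2 tape=___00[1]000   (R,1)→(R,1,←)
state=R head=1 tape=___0[0]1000   (R,0)→(R,0,←)
state=R head=0 tape=___[0]01000   (R,0)→(R,0,←)
state=R head=-1 tape=__[_]001000   (R,_)→(P,1,→)
state=P head=0 tape=__1[0]01000   (P,0)→(R,0,←)
state=R head=-1 tape=__[1]001000   (R,1)→(R,1,←)
state=R head=-2 tape=_[_]1001000   (R,_)→(P,1,→)
state=P head=-1 tape=_1[1]001000   (P,1)→(R,_,→)
state=R head=0 tape=_1_[0]01000   (R,0)→(R,0,←)
state=R head=-1 tape=_1[_]001000   (R,_)→(P,1,→)
state=P head=0 tape=_11[0]01000   (P,0)→(R,0,←)
state=R head=-1 tape=_1[1]001000   (R,1)→(R,1,←)
state=R head=-2 tape=_[1]1001000   (R,1)→(R,1,←)
state=R head=-3 tape=[_]11001000   (R,_)→(P,1,→)
state=P head=-2 tape=1[1]1001000   (P,1)→(R,_,→)
state=R head=-1 tape=1_[1]001000   (R,1)→(R,1,←)
state=R head=-2 tape=1[_]1001000   (R,_)→(P,1,→)
state=P head=-1 tape=11[1]001000   (P,1)→(R,_,→)
state=R head=0 tape=11_[0]01000   (R,0)→(R,0,←)
state=R head=-1 tape=11[_]001000
After 22 steps: state R, head at -1, tape 11_001000.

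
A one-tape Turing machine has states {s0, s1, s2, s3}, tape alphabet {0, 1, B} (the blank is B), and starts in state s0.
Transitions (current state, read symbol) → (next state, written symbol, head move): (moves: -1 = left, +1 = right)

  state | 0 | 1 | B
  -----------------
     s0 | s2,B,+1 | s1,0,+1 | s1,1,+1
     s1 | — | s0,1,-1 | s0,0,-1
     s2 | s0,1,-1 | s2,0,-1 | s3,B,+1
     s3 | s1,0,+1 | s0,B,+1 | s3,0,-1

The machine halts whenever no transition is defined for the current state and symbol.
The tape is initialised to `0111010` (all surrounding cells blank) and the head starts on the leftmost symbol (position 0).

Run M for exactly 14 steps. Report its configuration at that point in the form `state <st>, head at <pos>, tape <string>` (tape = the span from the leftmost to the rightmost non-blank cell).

state=s0 head=0 tape=[0]111010   (s0,0)→(s2,B,+1)
state=s2 head=1 tape=B[1]11010   (s2,1)→(s2,0,-1)
state=s2 head=0 tape=[B]011010   (s2,B)→(s3,B,+1)
state=s3 head=1 tape=B[0]11010   (s3,0)→(s1,0,+1)
state=s1 head=2 tape=B0[1]1010   (s1,1)→(s0,1,-1)
state=s0 head=1 tape=B[0]11010   (s0,0)→(s2,B,+1)
state=s2 head=2 tape=BB[1]1010   (s2,1)→(s2,0,-1)
state=s2 head=1 tape=B[B]01010   (s2,B)→(s3,B,+1)
state=s3 head=2 tape=BB[0]1010   (s3,0)→(s1,0,+1)
state=s1 head=3 tape=BB0[1]010   (s1,1)→(s0,1,-1)
state=s0 head=2 tape=BB[0]1010   (s0,0)→(s2,B,+1)
state=s2 head=3 tape=BBB[1]010   (s2,1)→(s2,0,-1)
state=s2 head=2 tape=BB[B]0010   (s2,B)→(s3,B,+1)
state=s3 head=3 tape=BBB[0]010   (s3,0)→(s1,0,+1)
state=s1 head=4 tape=BBB0[0]10
After 14 steps: state s1, head at 4, tape 0010.

state s1, head at 4, tape 0010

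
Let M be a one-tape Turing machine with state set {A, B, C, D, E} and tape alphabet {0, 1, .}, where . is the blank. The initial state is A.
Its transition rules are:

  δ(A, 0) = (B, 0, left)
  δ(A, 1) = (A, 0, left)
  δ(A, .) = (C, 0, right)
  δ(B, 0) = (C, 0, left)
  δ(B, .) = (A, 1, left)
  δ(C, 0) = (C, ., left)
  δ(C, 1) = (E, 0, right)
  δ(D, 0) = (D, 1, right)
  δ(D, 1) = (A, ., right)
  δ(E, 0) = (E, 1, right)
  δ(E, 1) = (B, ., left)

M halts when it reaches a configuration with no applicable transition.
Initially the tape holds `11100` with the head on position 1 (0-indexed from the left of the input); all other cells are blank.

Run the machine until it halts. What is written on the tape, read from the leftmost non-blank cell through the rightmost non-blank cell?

0100

state=A head=1 tape=..1[1]100   (A,1)→(A,0,left)
state=A head=0 tape=..[1]0100   (A,1)→(A,0,left)
state=A head=-1 tape=.[.]00100   (A,.)→(C,0,right)
state=C head=0 tape=.0[0]0100   (C,0)→(C,.,left)
state=C head=-1 tape=.[0].0100   (C,0)→(C,.,left)
state=C head=-2 tape=[.]..0100
The non-blank tape span at halt is 0100.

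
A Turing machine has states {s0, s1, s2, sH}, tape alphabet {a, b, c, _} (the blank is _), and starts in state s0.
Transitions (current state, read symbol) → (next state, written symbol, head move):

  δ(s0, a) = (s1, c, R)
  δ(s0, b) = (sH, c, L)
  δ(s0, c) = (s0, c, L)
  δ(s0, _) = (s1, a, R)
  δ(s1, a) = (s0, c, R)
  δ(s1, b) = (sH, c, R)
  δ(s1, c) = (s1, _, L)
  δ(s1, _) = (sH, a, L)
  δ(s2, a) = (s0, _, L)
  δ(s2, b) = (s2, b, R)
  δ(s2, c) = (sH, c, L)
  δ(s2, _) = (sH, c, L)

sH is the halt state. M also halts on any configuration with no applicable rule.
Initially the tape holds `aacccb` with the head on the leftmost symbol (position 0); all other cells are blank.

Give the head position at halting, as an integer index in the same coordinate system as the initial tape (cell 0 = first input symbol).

s0 | _[a]acccb_   read a → write c, move R, go to s1
s1 | _c[a]cccb_   read a → write c, move R, go to s0
s0 | _cc[c]ccb_   read c → write c, move L, go to s0
s0 | _c[c]cccb_   read c → write c, move L, go to s0
s0 | _[c]ccccb_   read c → write c, move L, go to s0
s0 | [_]cccccb_   read _ → write a, move R, go to s1
s1 | a[c]ccccb_   read c → write _, move L, go to s1
s1 | [a]_ccccb_   read a → write c, move R, go to s0
s0 | c[_]ccccb_   read _ → write a, move R, go to s1
s1 | ca[c]cccb_   read c → write _, move L, go to s1
s1 | c[a]_cccb_   read a → write c, move R, go to s0
s0 | cc[_]cccb_   read _ → write a, move R, go to s1
s1 | cca[c]ccb_   read c → write _, move L, go to s1
s1 | cc[a]_ccb_   read a → write c, move R, go to s0
s0 | ccc[_]ccb_   read _ → write a, move R, go to s1
s1 | ccca[c]cb_   read c → write _, move L, go to s1
s1 | ccc[a]_cb_   read a → write c, move R, go to s0
s0 | cccc[_]cb_   read _ → write a, move R, go to s1
s1 | cccca[c]b_   read c → write _, move L, go to s1
s1 | cccc[a]_b_   read a → write c, move R, go to s0
s0 | ccccc[_]b_   read _ → write a, move R, go to s1
s1 | ccccca[b]_   read b → write c, move R, go to sH
sH | cccccac[_]
At halt the head is at cell 6.

6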